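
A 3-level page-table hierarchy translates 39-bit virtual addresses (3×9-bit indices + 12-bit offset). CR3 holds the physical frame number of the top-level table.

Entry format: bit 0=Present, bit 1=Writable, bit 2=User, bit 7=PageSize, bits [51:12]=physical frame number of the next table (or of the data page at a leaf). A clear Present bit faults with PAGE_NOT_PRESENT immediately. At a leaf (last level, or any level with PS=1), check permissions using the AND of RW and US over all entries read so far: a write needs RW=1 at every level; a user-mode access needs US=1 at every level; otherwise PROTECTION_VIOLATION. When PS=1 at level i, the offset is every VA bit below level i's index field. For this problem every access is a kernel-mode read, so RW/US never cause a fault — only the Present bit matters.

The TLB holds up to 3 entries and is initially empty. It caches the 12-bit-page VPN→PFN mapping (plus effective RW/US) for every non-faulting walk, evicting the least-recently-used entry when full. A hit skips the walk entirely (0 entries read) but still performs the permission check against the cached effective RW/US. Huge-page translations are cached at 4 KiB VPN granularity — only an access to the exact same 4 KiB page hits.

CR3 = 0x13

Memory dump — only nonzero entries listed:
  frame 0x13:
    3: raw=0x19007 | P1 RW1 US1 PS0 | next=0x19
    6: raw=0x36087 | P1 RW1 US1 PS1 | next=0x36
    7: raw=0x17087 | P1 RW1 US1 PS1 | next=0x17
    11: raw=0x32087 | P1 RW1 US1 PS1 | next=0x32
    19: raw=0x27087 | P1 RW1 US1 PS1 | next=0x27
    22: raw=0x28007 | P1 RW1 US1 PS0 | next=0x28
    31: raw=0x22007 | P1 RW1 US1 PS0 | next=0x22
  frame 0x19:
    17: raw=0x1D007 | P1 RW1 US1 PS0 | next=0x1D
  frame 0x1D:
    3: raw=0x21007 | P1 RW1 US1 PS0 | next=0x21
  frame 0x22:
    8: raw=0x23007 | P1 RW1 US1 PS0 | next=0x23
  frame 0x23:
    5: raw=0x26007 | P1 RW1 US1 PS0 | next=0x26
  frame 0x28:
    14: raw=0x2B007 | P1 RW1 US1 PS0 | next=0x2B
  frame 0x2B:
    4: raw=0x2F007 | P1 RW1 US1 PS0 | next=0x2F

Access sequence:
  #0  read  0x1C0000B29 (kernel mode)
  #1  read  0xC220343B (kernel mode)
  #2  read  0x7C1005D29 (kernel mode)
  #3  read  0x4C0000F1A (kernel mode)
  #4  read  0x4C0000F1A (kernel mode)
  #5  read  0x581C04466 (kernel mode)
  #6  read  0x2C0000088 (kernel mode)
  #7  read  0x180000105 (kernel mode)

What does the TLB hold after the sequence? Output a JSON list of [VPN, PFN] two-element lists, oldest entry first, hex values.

Trace:
#0 VA=0x1C0000B29 (r,kernel):
  lvl0: tbl 0x13, slot 7 ⇒ 0x17087 (P1/RW1/US1/PS1)
  ⇒ phys 0x17B29 (huge @L0)  [1 reads]
#1 VA=0xC220343B (r,kernel):
  lvl0: tbl 0x13, slot 3 ⇒ 0x19007 (P1/RW1/US1/PS0)
  lvl1: tbl 0x19, slot 17 ⇒ 0x1D007 (P1/RW1/US1/PS0)
  lvl2: tbl 0x1D, slot 3 ⇒ 0x21007 (P1/RW1/US1/PS0)
  ⇒ phys 0x2143B  [3 reads]
#2 VA=0x7C1005D29 (r,kernel):
  lvl0: tbl 0x13, slot 31 ⇒ 0x22007 (P1/RW1/US1/PS0)
  lvl1: tbl 0x22, slot 8 ⇒ 0x23007 (P1/RW1/US1/PS0)
  lvl2: tbl 0x23, slot 5 ⇒ 0x26007 (P1/RW1/US1/PS0)
  ⇒ phys 0x26D29  [3 reads]
#3 VA=0x4C0000F1A (r,kernel):
  lvl0: tbl 0x13, slot 19 ⇒ 0x27087 (P1/RW1/US1/PS1)
  ⇒ phys 0x27F1A (huge @L0)  [1 reads]
#4 VA=0x4C0000F1A (r,kernel):
  TLB hit vpn=0x4C0000 → PA=0x27F1A
#5 VA=0x581C04466 (r,kernel):
  lvl0: tbl 0x13, slot 22 ⇒ 0x28007 (P1/RW1/US1/PS0)
  lvl1: tbl 0x28, slot 14 ⇒ 0x2B007 (P1/RW1/US1/PS0)
  lvl2: tbl 0x2B, slot 4 ⇒ 0x2F007 (P1/RW1/US1/PS0)
  ⇒ phys 0x2F466  [3 reads]
#6 VA=0x2C0000088 (r,kernel):
  lvl0: tbl 0x13, slot 11 ⇒ 0x32087 (P1/RW1/US1/PS1)
  ⇒ phys 0x32088 (huge @L0)  [1 reads]
#7 VA=0x180000105 (r,kernel):
  lvl0: tbl 0x13, slot 6 ⇒ 0x36087 (P1/RW1/US1/PS1)
  ⇒ phys 0x36105 (huge @L0)  [1 reads]

TLB: [["0x581C04", "0x2F"], ["0x2C0000", "0x32"], ["0x180000", "0x36"]]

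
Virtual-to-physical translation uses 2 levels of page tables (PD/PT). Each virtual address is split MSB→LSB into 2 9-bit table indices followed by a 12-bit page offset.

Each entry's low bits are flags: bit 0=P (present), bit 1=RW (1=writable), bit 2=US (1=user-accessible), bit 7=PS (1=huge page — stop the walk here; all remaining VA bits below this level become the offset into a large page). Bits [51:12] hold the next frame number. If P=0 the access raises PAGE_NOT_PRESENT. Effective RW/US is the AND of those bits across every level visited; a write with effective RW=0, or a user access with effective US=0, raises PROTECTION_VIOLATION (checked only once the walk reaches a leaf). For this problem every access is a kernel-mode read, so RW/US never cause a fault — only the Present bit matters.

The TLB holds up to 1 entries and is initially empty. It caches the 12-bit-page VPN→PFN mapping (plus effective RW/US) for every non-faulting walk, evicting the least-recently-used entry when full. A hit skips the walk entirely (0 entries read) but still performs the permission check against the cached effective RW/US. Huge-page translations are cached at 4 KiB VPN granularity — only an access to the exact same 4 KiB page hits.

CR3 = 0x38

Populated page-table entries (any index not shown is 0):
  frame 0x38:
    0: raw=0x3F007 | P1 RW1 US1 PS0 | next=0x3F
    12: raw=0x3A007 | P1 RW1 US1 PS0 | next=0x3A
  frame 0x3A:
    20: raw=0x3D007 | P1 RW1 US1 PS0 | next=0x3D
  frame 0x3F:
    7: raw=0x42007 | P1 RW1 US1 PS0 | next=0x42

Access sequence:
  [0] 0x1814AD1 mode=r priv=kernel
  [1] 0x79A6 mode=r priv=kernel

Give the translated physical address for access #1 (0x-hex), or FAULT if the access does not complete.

Walk each access:
#0 VA=0x1814AD1 (r,kernel):
  [0] read 0x38 idx=12: raw=0x3A007 flags P=1 W=1 U=1 S=0
  [1] read 0x3A idx=20: raw=0x3D007 flags P=1 W=1 U=1 S=0
  ⇒ phys 0x3DAD1  [2 reads]
#1 VA=0x79A6 (r,kernel):
  [0] read 0x38 idx=0: raw=0x3F007 flags P=1 W=1 U=1 S=0
  [1] read 0x3F idx=7: raw=0x42007 flags P=1 W=1 U=1 S=0
  ⇒ phys 0x429A6  [2 reads]

Access #1 PA: 0x429A6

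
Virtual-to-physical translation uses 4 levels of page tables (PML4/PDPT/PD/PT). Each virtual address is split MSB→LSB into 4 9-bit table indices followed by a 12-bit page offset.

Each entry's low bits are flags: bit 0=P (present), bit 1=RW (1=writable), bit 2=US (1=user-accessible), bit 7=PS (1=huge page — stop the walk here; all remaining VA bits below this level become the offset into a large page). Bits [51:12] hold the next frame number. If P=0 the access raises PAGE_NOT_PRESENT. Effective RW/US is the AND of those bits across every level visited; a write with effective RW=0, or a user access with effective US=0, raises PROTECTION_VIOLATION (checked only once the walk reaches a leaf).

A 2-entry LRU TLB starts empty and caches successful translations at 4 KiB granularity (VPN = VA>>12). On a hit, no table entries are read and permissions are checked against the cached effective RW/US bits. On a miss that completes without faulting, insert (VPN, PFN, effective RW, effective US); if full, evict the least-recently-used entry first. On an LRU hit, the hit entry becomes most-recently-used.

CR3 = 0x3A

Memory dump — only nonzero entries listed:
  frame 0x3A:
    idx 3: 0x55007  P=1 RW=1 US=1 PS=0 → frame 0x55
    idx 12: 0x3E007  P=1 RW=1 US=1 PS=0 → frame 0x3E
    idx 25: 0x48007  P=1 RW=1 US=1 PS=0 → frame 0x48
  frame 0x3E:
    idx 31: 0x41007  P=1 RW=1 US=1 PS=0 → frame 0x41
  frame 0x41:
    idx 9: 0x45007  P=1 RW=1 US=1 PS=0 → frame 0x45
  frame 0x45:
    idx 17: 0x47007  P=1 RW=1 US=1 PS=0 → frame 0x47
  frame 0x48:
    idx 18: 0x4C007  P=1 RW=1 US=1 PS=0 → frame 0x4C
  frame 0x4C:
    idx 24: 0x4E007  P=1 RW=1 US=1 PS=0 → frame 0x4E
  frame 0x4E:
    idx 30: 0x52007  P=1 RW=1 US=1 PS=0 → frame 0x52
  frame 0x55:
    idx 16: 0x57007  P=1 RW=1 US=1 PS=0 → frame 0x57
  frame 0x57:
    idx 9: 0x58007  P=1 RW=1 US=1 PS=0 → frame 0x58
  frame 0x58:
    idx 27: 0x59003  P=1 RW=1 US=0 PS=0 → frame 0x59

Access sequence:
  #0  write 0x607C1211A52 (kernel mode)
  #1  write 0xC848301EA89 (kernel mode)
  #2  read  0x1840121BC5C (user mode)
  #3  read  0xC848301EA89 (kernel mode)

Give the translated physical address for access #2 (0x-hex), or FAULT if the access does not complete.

Trace:
#0 VA=0x607C1211A52 (w,kernel):
  L0: frame=0x3A idx=12 entry=0x3E007 [P=1 RW=1 US=1 PS=0]
  L1: frame=0x3E idx=31 entry=0x41007 [P=1 RW=1 US=1 PS=0]
  L2: frame=0x41 idx=9 entry=0x45007 [P=1 RW=1 US=1 PS=0]
  L3: frame=0x45 idx=17 entry=0x47007 [P=1 RW=1 US=1 PS=0]
  → PA=0x47A52  (4 entries read)
#1 VA=0xC848301EA89 (w,kernel):
  L0: frame=0x3A idx=25 entry=0x48007 [P=1 RW=1 US=1 PS=0]
  L1: frame=0x48 idx=18 entry=0x4C007 [P=1 RW=1 US=1 PS=0]
  L2: frame=0x4C idx=24 entry=0x4E007 [P=1 RW=1 US=1 PS=0]
  L3: frame=0x4E idx=30 entry=0x52007 [P=1 RW=1 US=1 PS=0]
  → PA=0x52A89  (4 entries read)
#2 VA=0x1840121BC5C (r,user):
  L0: frame=0x3A idx=3 entry=0x55007 [P=1 RW=1 US=1 PS=0]
  L1: frame=0x55 idx=16 entry=0x57007 [P=1 RW=1 US=1 PS=0]
  L2: frame=0x57 idx=9 entry=0x58007 [P=1 RW=1 US=1 PS=0]
  L3: frame=0x58 idx=27 entry=0x59003 [P=1 RW=1 US=0 PS=0]
  ⇒ fault: PROTECTION_VIOLATION  — 4 lookups
#3 VA=0xC848301EA89 (r,kernel):
  TLB hit vpn=0xC848301E → PA=0x52A89

Access #2 PA: FAULT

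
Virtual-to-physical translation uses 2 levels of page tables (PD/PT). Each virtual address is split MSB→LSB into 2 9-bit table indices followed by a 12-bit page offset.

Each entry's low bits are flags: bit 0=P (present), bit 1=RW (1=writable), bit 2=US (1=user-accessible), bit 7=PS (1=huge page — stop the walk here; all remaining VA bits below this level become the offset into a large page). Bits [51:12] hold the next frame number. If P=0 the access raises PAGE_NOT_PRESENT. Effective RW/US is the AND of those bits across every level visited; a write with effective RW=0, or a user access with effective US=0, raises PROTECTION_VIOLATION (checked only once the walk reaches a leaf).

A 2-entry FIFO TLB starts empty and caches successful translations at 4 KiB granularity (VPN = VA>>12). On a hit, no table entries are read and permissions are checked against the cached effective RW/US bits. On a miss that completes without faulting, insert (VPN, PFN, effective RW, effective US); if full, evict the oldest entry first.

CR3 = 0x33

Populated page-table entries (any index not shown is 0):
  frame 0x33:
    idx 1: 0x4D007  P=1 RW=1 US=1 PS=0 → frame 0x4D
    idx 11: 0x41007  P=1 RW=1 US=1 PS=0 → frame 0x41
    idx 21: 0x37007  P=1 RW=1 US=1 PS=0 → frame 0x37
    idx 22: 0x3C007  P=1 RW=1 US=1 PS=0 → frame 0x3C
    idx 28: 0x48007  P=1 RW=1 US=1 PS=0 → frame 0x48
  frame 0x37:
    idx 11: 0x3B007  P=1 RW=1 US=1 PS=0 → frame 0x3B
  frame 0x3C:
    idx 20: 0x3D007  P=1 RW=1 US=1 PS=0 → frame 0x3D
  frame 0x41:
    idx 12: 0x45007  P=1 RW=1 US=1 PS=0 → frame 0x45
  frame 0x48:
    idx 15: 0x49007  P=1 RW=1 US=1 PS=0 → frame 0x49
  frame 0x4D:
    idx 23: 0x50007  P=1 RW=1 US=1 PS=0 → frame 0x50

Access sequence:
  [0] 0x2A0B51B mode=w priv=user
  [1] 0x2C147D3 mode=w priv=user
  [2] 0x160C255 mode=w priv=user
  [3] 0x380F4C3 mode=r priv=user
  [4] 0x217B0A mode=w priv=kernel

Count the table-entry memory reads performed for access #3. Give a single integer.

Trace:
#0 VA=0x2A0B51B (w,user):
  L0: frame=0x33 idx=21 entry=0x37007 [P=1 RW=1 US=1 PS=0]
  L1: frame=0x37 idx=11 entry=0x3B007 [P=1 RW=1 US=1 PS=0]
  ⇒ phys 0x3B51B  [2 reads]
#1 VA=0x2C147D3 (w,user):
  L0: frame=0x33 idx=22 entry=0x3C007 [P=1 RW=1 US=1 PS=0]
  L1: frame=0x3C idx=20 entry=0x3D007 [P=1 RW=1 US=1 PS=0]
  ⇒ phys 0x3D7D3  [2 reads]
#2 VA=0x160C255 (w,user):
  L0: frame=0x33 idx=11 entry=0x41007 [P=1 RW=1 US=1 PS=0]
  L1: frame=0x41 idx=12 entry=0x45007 [P=1 RW=1 US=1 PS=0]
  ⇒ phys 0x45255  [2 reads]
#3 VA=0x380F4C3 (r,user):
  L0: frame=0x33 idx=28 entry=0x48007 [P=1 RW=1 US=1 PS=0]
  L1: frame=0x48 idx=15 entry=0x49007 [P=1 RW=1 US=1 PS=0]
  ⇒ phys 0x494C3  [2 reads]
#4 VA=0x217B0A (w,kernel):
  L0: frame=0x33 idx=1 entry=0x4D007 [P=1 RW=1 US=1 PS=0]
  L1: frame=0x4D idx=23 entry=0x50007 [P=1 RW=1 US=1 PS=0]
  ⇒ phys 0x50B0A  [2 reads]

Entries read for #3: 2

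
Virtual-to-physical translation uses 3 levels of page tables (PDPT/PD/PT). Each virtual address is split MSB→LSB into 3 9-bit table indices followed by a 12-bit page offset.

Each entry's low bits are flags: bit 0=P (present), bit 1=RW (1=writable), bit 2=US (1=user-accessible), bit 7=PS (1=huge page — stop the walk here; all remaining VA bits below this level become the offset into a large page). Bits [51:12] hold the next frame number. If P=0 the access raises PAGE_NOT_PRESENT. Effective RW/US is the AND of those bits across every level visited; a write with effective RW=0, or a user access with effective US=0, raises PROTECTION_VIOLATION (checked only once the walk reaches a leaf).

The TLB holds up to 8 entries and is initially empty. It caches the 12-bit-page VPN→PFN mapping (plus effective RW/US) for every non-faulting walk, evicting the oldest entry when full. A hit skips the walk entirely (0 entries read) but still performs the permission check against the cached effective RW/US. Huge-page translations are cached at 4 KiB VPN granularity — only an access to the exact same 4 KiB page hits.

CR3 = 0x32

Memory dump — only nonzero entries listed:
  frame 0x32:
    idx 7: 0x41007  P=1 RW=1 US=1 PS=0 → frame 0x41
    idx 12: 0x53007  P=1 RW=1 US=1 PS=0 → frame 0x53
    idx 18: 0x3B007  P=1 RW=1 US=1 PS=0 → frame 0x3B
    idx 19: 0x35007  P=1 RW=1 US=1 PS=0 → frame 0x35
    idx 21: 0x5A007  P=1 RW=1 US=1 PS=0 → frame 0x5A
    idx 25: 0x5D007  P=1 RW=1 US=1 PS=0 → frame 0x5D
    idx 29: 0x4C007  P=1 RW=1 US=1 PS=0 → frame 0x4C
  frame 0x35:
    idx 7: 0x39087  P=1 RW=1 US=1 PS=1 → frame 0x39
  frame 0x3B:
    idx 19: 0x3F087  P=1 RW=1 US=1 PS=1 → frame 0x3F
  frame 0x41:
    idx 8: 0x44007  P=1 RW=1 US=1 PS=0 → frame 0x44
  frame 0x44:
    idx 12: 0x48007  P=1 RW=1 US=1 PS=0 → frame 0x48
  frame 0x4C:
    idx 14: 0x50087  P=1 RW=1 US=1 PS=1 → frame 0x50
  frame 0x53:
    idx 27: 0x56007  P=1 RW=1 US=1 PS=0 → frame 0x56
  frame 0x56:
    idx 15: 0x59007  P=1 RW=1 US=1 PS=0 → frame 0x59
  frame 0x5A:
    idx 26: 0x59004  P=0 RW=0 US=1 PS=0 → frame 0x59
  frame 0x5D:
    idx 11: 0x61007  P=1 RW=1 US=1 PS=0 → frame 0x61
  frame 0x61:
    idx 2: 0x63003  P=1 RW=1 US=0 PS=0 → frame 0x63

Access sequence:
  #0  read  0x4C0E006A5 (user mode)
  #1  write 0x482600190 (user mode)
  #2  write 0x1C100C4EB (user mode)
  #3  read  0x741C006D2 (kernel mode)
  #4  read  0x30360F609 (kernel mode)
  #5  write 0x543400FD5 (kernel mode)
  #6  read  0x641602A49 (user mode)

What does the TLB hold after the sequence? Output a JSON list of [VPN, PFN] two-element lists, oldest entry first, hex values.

Trace:
#0 VA=0x4C0E006A5 (r,user):
  L0: frame=0x32 idx=19 entry=0x35007 [P=1 RW=1 US=1 PS=0]
  L1: frame=0x35 idx=7 entry=0x39087 [P=1 RW=1 US=1 PS=1]
  → PA=0x396A5 (huge @L1)  (2 entries read)
#1 VA=0x482600190 (w,user):
  L0: frame=0x32 idx=18 entry=0x3B007 [P=1 RW=1 US=1 PS=0]
  L1: frame=0x3B idx=19 entry=0x3F087 [P=1 RW=1 US=1 PS=1]
  → PA=0x3F190 (huge @L1)  (2 entries read)
#2 VA=0x1C100C4EB (w,user):
  L0: frame=0x32 idx=7 entry=0x41007 [P=1 RW=1 US=1 PS=0]
  L1: frame=0x41 idx=8 entry=0x44007 [P=1 RW=1 US=1 PS=0]
  L2: frame=0x44 idx=12 entry=0x48007 [P=1 RW=1 US=1 PS=0]
  → PA=0x484EB  (3 entries read)
#3 VA=0x741C006D2 (r,kernel):
  L0: frame=0x32 idx=29 entry=0x4C007 [P=1 RW=1 US=1 PS=0]
  L1: frame=0x4C idx=14 entry=0x50087 [P=1 RW=1 US=1 PS=1]
  → PA=0x506D2 (huge @L1)  (2 entries read)
#4 VA=0x30360F609 (r,kernel):
  L0: frame=0x32 idx=12 entry=0x53007 [P=1 RW=1 US=1 PS=0]
  L1: frame=0x53 idx=27 entry=0x56007 [P=1 RW=1 US=1 PS=0]
  L2: frame=0x56 idx=15 entry=0x59007 [P=1 RW=1 US=1 PS=0]
  → PA=0x59609  (3 entries read)
#5 VA=0x543400FD5 (w,kernel):
  L0: frame=0x32 idx=21 entry=0x5A007 [P=1 RW=1 US=1 PS=0]
  L1: frame=0x5A idx=26 entry=0x59004 [P=0 RW=0 US=1 PS=0]
  ⇒ fault: PAGE_NOT_PRESENT  — 2 lookups
#6 VA=0x641602A49 (r,user):
  L0: frame=0x32 idx=25 entry=0x5D007 [P=1 RW=1 US=1 PS=0]
  L1: frame=0x5D idx=11 entry=0x61007 [P=1 RW=1 US=1 PS=0]
  L2: frame=0x61 idx=2 entry=0x63003 [P=1 RW=1 US=0 PS=0]
  ⇒ fault: PROTECTION_VIOLATION  — 3 lookups

TLB: [["0x4C0E00", "0x39"], ["0x482600", "0x3F"], ["0x1C100C", "0x48"], ["0x741C00", "0x50"], ["0x30360F", "0x59"]]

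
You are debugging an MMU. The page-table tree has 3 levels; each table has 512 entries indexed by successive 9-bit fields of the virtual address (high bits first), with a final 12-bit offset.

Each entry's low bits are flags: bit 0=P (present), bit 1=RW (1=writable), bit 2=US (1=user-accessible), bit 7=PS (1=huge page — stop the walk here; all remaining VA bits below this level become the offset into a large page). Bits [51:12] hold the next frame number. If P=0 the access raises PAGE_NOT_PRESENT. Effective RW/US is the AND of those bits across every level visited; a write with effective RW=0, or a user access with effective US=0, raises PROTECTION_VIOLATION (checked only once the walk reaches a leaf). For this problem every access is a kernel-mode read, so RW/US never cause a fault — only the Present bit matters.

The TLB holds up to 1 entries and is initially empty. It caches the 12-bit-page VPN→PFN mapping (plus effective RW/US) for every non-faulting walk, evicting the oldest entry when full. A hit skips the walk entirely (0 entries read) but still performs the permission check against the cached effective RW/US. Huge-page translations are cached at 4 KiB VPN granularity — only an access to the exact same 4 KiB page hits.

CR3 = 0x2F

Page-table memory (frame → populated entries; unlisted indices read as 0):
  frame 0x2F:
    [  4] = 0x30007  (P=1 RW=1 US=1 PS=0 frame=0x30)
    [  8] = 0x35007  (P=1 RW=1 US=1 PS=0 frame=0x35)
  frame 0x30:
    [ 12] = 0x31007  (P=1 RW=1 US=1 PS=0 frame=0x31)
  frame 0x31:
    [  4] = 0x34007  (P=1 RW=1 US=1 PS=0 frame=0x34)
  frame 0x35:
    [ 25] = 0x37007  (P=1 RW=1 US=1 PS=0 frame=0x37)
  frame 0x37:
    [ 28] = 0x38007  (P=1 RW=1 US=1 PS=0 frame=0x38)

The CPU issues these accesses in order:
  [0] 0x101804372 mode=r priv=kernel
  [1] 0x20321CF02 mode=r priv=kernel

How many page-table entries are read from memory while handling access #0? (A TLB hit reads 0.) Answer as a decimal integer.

Trace:
#0 VA=0x101804372 (r,kernel):
  L0: frame=0x2F idx=4 entry=0x30007 [P=1 RW=1 US=1 PS=0]
  L1: frame=0x30 idx=12 entry=0x31007 [P=1 RW=1 US=1 PS=0]
  L2: frame=0x31 idx=4 entry=0x34007 [P=1 RW=1 US=1 PS=0]
  ⇒ phys 0x34372  [3 reads]
#1 VA=0x20321CF02 (r,kernel):
  L0: frame=0x2F idx=8 entry=0x35007 [P=1 RW=1 US=1 PS=0]
  L1: frame=0x35 idx=25 entry=0x37007 [P=1 RW=1 US=1 PS=0]
  L2: frame=0x37 idx=28 entry=0x38007 [P=1 RW=1 US=1 PS=0]
  ⇒ phys 0x38F02  [3 reads]

Entries read for #0: 3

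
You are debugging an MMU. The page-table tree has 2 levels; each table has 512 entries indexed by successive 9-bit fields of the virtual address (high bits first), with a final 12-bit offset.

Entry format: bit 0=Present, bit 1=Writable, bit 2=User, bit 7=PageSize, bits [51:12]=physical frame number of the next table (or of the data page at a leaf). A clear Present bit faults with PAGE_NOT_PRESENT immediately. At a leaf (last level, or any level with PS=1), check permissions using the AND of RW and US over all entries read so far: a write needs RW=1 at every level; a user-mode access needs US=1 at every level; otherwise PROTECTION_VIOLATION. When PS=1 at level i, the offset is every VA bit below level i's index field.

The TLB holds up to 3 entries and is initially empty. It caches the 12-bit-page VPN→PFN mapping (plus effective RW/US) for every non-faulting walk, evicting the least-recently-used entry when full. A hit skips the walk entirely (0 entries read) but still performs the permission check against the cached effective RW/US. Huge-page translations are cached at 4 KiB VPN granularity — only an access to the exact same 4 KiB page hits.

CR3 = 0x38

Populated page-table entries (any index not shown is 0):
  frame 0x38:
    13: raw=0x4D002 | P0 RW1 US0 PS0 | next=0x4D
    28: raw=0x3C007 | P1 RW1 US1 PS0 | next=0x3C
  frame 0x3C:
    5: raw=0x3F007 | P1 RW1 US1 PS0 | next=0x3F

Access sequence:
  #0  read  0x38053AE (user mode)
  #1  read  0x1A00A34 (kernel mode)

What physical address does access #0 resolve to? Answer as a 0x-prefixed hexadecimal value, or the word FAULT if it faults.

Trace:
#0 VA=0x38053AE (r,user):
  L0 @0x38[28] → 0x3C007  P=1,RW=1,US=1,PS=0
  L1 @0x3C[5] → 0x3F007  P=1,RW=1,US=1,PS=0
  ⇒ phys 0x3F3AE  [2 reads]
#1 VA=0x1A00A34 (r,kernel):
  L0 @0x38[13] → 0x4D002  P=0,RW=1,US=0,PS=0
  → PAGE_NOT_PRESENT  (1 entries read)

Access #0 PA: 0x3F3AE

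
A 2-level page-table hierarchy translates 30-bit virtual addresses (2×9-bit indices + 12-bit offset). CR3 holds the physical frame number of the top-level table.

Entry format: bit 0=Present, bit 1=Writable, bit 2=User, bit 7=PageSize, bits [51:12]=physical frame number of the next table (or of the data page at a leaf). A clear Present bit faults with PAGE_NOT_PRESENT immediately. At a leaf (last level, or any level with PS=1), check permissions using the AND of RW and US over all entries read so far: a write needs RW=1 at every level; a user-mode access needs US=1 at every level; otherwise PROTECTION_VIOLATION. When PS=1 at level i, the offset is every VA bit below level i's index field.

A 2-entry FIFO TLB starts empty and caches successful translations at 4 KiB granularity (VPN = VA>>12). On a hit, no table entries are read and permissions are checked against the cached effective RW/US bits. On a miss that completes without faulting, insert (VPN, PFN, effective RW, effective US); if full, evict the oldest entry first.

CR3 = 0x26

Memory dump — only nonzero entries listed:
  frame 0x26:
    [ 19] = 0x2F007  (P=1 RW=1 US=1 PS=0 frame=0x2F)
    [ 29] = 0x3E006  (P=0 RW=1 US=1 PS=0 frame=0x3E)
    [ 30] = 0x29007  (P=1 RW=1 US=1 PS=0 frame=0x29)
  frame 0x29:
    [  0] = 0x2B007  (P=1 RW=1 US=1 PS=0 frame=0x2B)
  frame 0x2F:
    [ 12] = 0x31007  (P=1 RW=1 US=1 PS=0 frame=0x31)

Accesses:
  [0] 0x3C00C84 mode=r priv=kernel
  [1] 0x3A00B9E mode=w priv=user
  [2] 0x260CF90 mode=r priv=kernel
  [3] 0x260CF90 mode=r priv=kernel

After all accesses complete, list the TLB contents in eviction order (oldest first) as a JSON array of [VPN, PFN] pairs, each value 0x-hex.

Trace:
#0 VA=0x3C00C84 (r,kernel):
  L0 @0x26[30] → 0x29007  P=1,RW=1,US=1,PS=0
  L1 @0x29[0] → 0x2B007  P=1,RW=1,US=1,PS=0
  ✓ 0x2BC84  — 2 lookups
#1 VA=0x3A00B9E (w,user):
  L0 @0x26[29] → 0x3E006  P=0,RW=1,US=1,PS=0
  → PAGE_NOT_PRESENT  (1 entries read)
#2 VA=0x260CF90 (r,kernel):
  L0 @0x26[19] → 0x2F007  P=1,RW=1,US=1,PS=0
  L1 @0x2F[12] → 0x31007  P=1,RW=1,US=1,PS=0
  ✓ 0x31F90  — 2 lookups
#3 VA=0x260CF90 (r,kernel):
  TLB hit vpn=0x260C → PA=0x31F90

TLB: [["0x3C00", "0x2B"], ["0x260C", "0x31"]]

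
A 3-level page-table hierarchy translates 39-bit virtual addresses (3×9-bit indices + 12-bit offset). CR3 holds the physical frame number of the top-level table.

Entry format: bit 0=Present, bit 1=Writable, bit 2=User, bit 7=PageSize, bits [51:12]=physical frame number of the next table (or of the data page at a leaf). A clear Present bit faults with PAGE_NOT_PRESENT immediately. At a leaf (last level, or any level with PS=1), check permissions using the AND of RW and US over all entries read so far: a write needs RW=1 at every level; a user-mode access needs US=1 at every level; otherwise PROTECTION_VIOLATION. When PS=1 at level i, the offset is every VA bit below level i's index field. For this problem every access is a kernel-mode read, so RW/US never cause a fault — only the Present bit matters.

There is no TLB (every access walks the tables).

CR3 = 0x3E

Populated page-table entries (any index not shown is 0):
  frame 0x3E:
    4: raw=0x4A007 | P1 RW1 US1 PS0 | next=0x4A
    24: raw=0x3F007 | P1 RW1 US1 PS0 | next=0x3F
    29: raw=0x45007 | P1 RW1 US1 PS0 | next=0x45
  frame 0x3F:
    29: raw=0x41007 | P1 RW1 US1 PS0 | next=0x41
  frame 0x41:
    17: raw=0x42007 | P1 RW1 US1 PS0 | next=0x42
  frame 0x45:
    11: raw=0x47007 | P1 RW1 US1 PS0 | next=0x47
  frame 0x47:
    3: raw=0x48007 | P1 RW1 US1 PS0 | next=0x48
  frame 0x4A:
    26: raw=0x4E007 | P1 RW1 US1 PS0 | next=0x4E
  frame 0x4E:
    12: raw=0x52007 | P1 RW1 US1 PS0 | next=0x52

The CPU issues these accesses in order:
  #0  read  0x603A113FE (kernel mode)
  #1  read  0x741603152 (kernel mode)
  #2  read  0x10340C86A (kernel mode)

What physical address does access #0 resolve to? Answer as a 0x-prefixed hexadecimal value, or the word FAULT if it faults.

Walk each access:
#0 VA=0x603A113FE (r,kernel):
  [0] read 0x3E idx=24: raw=0x3F007 flags P=1 W=1 U=1 S=0
  [1] read 0x3F idx=29: raw=0x41007 flags P=1 W=1 U=1 S=0
  [2] read 0x41 idx=17: raw=0x42007 flags P=1 W=1 U=1 S=0
  ✓ 0x423FE  — 3 lookups
#1 VA=0x741603152 (r,kernel):
  [0] read 0x3E idx=29: raw=0x45007 flags P=1 W=1 U=1 S=0
  [1] read 0x45 idx=11: raw=0x47007 flags P=1 W=1 U=1 S=0
  [2] read 0x47 idx=3: raw=0x48007 flags P=1 W=1 U=1 S=0
  ✓ 0x48152  — 3 lookups
#2 VA=0x10340C86A (r,kernel):
  [0] read 0x3E idx=4: raw=0x4A007 flags P=1 W=1 U=1 S=0
  [1] read 0x4A idx=26: raw=0x4E007 flags P=1 W=1 U=1 S=0
  [2] read 0x4E idx=12: raw=0x52007 flags P=1 W=1 U=1 S=0
  ✓ 0x5286A  — 3 lookups

Access #0 PA: 0x423FE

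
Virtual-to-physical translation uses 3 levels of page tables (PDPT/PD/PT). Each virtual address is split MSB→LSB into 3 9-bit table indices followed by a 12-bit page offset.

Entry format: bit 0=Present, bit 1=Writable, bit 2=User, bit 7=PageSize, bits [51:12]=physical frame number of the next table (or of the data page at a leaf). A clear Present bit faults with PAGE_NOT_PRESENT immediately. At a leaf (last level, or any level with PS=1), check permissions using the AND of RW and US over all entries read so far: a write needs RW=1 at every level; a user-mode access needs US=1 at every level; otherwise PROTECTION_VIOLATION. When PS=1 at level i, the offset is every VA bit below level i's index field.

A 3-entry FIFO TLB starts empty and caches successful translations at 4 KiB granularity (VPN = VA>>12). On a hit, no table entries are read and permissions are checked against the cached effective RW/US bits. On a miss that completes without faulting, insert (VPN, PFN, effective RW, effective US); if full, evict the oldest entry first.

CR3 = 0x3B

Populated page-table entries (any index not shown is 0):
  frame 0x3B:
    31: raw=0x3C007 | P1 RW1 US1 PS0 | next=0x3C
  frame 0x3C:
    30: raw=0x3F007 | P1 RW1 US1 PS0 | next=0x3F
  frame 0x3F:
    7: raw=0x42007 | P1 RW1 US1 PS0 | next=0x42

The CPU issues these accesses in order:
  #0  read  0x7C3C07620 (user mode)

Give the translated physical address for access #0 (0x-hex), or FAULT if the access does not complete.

Walk each access:
#0 VA=0x7C3C07620 (r,user):
  L0: frame=0x3B idx=31 entry=0x3C007 [P=1 RW=1 US=1 PS=0]
  L1: frame=0x3C idx=30 entry=0x3F007 [P=1 RW=1 US=1 PS=0]
  L2: frame=0x3F idx=7 entry=0x42007 [P=1 RW=1 US=1 PS=0]
  ⇒ phys 0x42620  [3 reads]

Access #0 PA: 0x42620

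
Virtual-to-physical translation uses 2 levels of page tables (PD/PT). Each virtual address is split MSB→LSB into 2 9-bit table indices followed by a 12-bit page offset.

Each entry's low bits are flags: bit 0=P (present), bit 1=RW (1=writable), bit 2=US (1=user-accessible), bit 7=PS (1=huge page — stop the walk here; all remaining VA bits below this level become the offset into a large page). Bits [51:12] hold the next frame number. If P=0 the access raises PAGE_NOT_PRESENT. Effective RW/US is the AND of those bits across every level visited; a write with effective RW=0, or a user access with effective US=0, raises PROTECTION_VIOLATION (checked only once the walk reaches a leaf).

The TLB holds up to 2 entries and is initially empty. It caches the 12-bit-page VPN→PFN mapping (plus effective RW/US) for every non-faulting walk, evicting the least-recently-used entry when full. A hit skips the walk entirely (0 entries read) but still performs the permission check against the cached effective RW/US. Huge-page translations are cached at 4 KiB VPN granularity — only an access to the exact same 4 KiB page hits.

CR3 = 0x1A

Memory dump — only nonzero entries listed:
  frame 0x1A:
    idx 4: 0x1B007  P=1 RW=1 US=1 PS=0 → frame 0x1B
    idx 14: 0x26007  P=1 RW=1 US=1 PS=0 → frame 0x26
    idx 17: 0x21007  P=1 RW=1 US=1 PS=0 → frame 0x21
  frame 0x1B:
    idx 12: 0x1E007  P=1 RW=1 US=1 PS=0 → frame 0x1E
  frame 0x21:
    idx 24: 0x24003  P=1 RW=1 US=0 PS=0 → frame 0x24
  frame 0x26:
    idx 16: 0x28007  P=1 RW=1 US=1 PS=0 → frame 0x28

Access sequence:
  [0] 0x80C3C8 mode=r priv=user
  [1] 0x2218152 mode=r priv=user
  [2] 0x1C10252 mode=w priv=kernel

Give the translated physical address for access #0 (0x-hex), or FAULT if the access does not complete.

Walk each access:
#0 VA=0x80C3C8 (r,user):
  L0: frame=0x1A idx=4 entry=0x1B007 [P=1 RW=1 US=1 PS=0]
  L1: frame=0x1B idx=12 entry=0x1E007 [P=1 RW=1 US=1 PS=0]
  ⇒ phys 0x1E3C8  [2 reads]
#1 VA=0x2218152 (r,user):
  L0: frame=0x1A idx=17 entry=0x21007 [P=1 RW=1 US=1 PS=0]
  L1: frame=0x21 idx=24 entry=0x24003 [P=1 RW=1 US=0 PS=0]
  ⇒ fault: PROTECTION_VIOLATION  — 2 lookups
#2 VA=0x1C10252 (w,kernel):
  L0: frame=0x1A idx=14 entry=0x26007 [P=1 RW=1 US=1 PS=0]
  L1: frame=0x26 idx=16 entry=0x28007 [P=1 RW=1 US=1 PS=0]
  ⇒ phys 0x28252  [2 reads]

Access #0 PA: 0x1E3C8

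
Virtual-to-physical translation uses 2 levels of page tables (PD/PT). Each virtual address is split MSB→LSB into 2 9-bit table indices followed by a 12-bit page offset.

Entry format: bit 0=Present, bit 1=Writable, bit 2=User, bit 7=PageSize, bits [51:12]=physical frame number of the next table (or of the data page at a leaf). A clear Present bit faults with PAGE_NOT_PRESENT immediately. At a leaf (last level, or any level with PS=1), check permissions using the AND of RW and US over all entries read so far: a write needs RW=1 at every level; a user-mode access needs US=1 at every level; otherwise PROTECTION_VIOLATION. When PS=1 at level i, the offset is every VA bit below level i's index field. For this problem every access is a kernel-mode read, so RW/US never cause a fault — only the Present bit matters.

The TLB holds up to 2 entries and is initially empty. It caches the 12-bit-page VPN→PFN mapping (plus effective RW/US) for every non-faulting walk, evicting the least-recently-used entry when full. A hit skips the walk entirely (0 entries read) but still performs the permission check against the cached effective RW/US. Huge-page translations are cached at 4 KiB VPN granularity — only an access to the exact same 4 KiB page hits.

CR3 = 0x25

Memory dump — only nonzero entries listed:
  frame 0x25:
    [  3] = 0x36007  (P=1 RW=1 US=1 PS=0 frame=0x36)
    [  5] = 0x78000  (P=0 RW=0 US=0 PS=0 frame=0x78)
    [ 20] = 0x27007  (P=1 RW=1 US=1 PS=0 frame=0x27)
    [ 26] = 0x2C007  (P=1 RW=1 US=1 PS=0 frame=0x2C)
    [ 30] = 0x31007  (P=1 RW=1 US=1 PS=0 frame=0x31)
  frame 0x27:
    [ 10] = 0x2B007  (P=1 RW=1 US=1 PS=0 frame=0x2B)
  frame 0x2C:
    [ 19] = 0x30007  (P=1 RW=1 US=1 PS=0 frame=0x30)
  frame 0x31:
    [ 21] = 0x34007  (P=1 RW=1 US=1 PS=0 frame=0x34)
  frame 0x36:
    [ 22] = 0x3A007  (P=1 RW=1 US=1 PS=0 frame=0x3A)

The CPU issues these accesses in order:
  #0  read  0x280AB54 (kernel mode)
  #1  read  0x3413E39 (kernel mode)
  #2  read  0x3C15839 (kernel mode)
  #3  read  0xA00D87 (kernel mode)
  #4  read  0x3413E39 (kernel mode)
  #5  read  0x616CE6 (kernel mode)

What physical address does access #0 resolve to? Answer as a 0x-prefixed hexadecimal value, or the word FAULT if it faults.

Per-access translation:
#0 VA=0x280AB54 (r,kernel):
  lvl0: tbl 0x25, slot 20 ⇒ 0x27007 (P1/RW1/US1/PS0)
  lvl1: tbl 0x27, slot 10 ⇒ 0x2B007 (P1/RW1/US1/PS0)
  ✓ 0x2BB54  — 2 lookups
#1 VA=0x3413E39 (r,kernel):
  lvl0: tbl 0x25, slot 26 ⇒ 0x2C007 (P1/RW1/US1/PS0)
  lvl1: tbl 0x2C, slot 19 ⇒ 0x30007 (P1/RW1/US1/PS0)
  ✓ 0x30E39  — 2 lookups
#2 VA=0x3C15839 (r,kernel):
  lvl0: tbl 0x25, slot 30 ⇒ 0x31007 (P1/RW1/US1/PS0)
  lvl1: tbl 0x31, slot 21 ⇒ 0x34007 (P1/RW1/US1/PS0)
  ✓ 0x34839  — 2 lookups
#3 VA=0xA00D87 (r,kernel):
  lvl0: tbl 0x25, slot 5 ⇒ 0x78000 (P0/RW0/US0/PS0)
  → PAGE_NOT_PRESENT  (1 entries read)
#4 VA=0x3413E39 (r,kernel):
  TLB hit vpn=0x3413 → PA=0x30E39
#5 VA=0x616CE6 (r,kernel):
  lvl0: tbl 0x25, slot 3 ⇒ 0x36007 (P1/RW1/US1/PS0)
  lvl1: tbl 0x36, slot 22 ⇒ 0x3A007 (P1/RW1/US1/PS0)
  ✓ 0x3ACE6  — 2 lookups

Access #0 PA: 0x2BB54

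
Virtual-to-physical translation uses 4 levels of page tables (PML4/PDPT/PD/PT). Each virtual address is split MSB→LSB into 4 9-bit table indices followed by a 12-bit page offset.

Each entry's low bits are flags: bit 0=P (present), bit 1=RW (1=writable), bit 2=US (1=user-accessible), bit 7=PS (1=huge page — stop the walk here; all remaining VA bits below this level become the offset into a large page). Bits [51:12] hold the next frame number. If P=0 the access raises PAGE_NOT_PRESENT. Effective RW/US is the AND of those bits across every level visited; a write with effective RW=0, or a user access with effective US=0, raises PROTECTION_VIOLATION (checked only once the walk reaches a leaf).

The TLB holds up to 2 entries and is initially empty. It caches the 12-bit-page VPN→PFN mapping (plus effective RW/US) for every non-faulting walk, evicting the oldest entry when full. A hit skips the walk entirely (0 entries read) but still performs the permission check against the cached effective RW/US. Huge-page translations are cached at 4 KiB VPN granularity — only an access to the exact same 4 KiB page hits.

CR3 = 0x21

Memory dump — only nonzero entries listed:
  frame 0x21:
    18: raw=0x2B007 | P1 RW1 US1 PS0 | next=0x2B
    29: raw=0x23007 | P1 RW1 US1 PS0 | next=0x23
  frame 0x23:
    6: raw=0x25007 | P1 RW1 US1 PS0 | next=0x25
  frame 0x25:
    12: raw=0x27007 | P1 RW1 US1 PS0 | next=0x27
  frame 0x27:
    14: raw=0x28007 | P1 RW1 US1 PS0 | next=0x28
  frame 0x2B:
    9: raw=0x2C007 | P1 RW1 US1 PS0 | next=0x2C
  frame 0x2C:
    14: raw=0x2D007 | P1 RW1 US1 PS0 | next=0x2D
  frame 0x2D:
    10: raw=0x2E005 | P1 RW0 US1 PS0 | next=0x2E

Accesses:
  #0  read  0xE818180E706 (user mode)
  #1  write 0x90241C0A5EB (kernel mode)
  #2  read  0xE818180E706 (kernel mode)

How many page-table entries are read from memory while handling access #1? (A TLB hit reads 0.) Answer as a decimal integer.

Trace:
#0 VA=0xE818180E706 (r,user):
  [0] read 0x21 idx=29: raw=0x23007 flags P=1 W=1 U=1 S=0
  [1] read 0x23 idx=6: raw=0x25007 flags P=1 W=1 U=1 S=0
  [2] read 0x25 idx=12: raw=0x27007 flags P=1 W=1 U=1 S=0
  [3] read 0x27 idx=14: raw=0x28007 flags P=1 W=1 U=1 S=0
  → PA=0x28706  (4 entries read)
#1 VA=0x90241C0A5EB (w,kernel):
  [0] read 0x21 idx=18: raw=0x2B007 flags P=1 W=1 U=1 S=0
  [1] read 0x2B idx=9: raw=0x2C007 flags P=1 W=1 U=1 S=0
  [2] read 0x2C idx=14: raw=0x2D007 flags P=1 W=1 U=1 S=0
  [3] read 0x2D idx=10: raw=0x2E005 flags P=1 W=0 U=1 S=0
  ✗ PROTECTION_VIOLATION  [4 reads]
#2 VA=0xE818180E706 (r,kernel):
  TLB hit vpn=0xE818180E → PA=0x28706

Entries read for #1: 4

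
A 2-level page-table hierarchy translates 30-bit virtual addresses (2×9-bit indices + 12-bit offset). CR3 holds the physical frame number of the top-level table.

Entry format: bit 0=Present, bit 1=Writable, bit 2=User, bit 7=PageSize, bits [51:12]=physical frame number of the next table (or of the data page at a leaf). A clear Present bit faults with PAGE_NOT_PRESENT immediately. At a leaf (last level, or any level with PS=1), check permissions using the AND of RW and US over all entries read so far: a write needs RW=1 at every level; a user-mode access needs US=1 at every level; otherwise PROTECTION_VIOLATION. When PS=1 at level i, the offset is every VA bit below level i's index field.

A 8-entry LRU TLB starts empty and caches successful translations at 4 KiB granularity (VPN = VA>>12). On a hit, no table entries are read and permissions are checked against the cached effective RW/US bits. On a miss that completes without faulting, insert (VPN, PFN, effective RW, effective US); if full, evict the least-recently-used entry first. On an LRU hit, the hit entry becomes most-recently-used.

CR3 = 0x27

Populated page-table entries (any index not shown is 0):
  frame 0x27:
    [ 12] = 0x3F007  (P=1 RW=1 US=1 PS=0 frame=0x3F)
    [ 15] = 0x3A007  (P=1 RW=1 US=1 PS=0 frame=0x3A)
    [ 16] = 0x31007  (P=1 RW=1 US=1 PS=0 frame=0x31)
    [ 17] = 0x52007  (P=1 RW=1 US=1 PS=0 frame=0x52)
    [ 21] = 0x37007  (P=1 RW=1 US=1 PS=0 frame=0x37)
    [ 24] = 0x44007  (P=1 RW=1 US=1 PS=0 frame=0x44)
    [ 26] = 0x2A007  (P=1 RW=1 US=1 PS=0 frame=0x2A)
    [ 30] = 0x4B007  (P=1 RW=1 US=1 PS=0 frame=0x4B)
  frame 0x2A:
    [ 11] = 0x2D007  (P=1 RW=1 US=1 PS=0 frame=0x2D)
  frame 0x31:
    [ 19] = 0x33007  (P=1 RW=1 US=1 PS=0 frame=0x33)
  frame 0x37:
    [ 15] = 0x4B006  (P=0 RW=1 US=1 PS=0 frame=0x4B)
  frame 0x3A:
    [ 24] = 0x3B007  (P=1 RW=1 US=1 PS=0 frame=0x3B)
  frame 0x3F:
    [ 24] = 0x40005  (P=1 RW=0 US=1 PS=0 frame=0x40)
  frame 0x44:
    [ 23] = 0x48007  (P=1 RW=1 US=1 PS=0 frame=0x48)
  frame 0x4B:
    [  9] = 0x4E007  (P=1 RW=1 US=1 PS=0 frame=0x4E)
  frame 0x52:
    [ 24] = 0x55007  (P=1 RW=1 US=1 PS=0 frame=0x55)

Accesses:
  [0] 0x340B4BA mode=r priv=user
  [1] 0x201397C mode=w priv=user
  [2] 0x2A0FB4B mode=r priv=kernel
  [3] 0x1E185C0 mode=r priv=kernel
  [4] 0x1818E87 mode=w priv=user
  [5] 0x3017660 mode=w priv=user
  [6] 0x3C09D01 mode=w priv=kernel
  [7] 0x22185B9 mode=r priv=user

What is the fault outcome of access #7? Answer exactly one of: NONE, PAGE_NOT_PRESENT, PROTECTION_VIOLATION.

Trace:
#0 VA=0x340B4BA (r,user):
  L0 @0x27[26] → 0x2A007  P=1,RW=1,US=1,PS=0
  L1 @0x2A[11] → 0x2D007  P=1,RW=1,US=1,PS=0
  → PA=0x2D4BA  (2 entries read)
#1 VA=0x201397C (w,user):
  L0 @0x27[16] → 0x31007  P=1,RW=1,US=1,PS=0
  L1 @0x31[19] → 0x33007  P=1,RW=1,US=1,PS=0
  → PA=0x3397C  (2 entries read)
#2 VA=0x2A0FB4B (r,kernel):
  L0 @0x27[21] → 0x37007  P=1,RW=1,US=1,PS=0
  L1 @0x37[15] → 0x4B006  P=0,RW=1,US=1,PS=0
  → PAGE_NOT_PRESENT  (2 entries read)
#3 VA=0x1E185C0 (r,kernel):
  L0 @0x27[15] → 0x3A007  P=1,RW=1,US=1,PS=0
  L1 @0x3A[24] → 0x3B007  P=1,RW=1,US=1,PS=0
  → PA=0x3B5C0  (2 entries read)
#4 VA=0x1818E87 (w,user):
  L0 @0x27[12] → 0x3F007  P=1,RW=1,US=1,PS=0
  L1 @0x3F[24] → 0x40005  P=1,RW=0,US=1,PS=0
  → PROTECTION_VIOLATION  (2 entries read)
#5 VA=0x3017660 (w,user):
  L0 @0x27[24] → 0x44007  P=1,RW=1,US=1,PS=0
  L1 @0x44[23] → 0x48007  P=1,RW=1,US=1,PS=0
  → PA=0x48660  (2 entries read)
#6 VA=0x3C09D01 (w,kernel):
  L0 @0x27[30] → 0x4B007  P=1,RW=1,US=1,PS=0
  L1 @0x4B[9] → 0x4E007  P=1,RW=1,US=1,PS=0
  → PA=0x4ED01  (2 entries read)
#7 VA=0x22185B9 (r,user):
  L0 @0x27[17] → 0x52007  P=1,RW=1,US=1,PS=0
  L1 @0x52[24] → 0x55007  P=1,RW=1,US=1,PS=0
  → PA=0x555B9  (2 entries read)

Access #7 fault: NONE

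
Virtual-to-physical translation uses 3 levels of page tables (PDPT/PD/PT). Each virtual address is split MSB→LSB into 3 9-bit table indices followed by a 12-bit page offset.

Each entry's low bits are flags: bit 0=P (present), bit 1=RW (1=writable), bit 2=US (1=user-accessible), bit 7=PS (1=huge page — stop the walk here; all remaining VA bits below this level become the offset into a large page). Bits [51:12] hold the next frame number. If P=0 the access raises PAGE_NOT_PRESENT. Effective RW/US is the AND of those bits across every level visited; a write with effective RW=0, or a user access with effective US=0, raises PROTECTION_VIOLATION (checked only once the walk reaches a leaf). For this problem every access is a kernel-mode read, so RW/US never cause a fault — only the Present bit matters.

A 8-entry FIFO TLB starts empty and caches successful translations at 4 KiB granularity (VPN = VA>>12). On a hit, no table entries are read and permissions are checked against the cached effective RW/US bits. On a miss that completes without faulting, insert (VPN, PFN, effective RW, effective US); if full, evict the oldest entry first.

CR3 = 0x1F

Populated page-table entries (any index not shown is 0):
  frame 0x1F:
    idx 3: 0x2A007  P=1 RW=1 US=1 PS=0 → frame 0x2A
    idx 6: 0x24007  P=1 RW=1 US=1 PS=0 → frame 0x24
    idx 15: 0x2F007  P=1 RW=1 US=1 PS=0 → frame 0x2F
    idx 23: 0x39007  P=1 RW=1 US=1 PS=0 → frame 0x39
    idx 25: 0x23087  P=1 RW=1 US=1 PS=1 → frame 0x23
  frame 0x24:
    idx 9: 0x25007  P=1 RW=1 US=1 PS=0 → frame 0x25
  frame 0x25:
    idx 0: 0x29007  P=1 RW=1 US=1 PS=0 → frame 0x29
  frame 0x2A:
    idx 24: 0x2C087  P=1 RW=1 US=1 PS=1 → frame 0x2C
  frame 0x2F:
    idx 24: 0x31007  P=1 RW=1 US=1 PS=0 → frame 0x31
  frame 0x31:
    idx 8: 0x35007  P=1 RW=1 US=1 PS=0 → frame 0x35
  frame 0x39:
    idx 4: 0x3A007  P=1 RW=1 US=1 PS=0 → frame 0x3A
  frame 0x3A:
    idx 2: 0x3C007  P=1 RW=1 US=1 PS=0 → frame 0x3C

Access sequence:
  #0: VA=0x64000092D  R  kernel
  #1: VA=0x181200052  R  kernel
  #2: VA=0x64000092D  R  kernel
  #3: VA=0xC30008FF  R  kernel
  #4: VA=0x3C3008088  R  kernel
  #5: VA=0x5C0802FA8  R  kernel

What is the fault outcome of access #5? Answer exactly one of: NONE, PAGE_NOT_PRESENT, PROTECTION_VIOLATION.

Trace:
#0 VA=0x64000092D (r,kernel):
  [0] read 0x1F idx=25: raw=0x23087 flags P=1 W=1 U=1 S=1
  ✓ 0x2392D (huge @L0)  — 1 lookups
#1 VA=0x181200052 (r,kernel):
  [0] read 0x1F idx=6: raw=0x24007 flags P=1 W=1 U=1 S=0
  [1] read 0x24 idx=9: raw=0x25007 flags P=1 W=1 U=1 S=0
  [2] read 0x25 idx=0: raw=0x29007 flags P=1 W=1 U=1 S=0
  ✓ 0x29052  — 3 lookups
#2 VA=0x64000092D (r,kernel):
  TLB hit vpn=0x640000 → PA=0x2392D
#3 VA=0xC30008FF (r,kernel):
  [0] read 0x1F idx=3: raw=0x2A007 flags P=1 W=1 U=1 S=0
  [1] read 0x2A idx=24: raw=0x2C087 flags P=1 W=1 U=1 S=1
  ✓ 0x2C8FF (huge @L1)  — 2 lookups
#4 VA=0x3C3008088 (r,kernel):
  [0] read 0x1F idx=15: raw=0x2F007 flags P=1 W=1 U=1 S=0
  [1] read 0x2F idx=24: raw=0x31007 flags P=1 W=1 U=1 S=0
  [2] read 0x31 idx=8: raw=0x35007 flags P=1 W=1 U=1 S=0
  ✓ 0x35088  — 3 lookups
#5 VA=0x5C0802FA8 (r,kernel):
  [0] read 0x1F idx=23: raw=0x39007 flags P=1 W=1 U=1 S=0
  [1] read 0x39 idx=4: raw=0x3A007 flags P=1 W=1 U=1 S=0
  [2] read 0x3A idx=2: raw=0x3C007 flags P=1 W=1 U=1 S=0
  ✓ 0x3CFA8  — 3 lookups

Access #5 fault: NONE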